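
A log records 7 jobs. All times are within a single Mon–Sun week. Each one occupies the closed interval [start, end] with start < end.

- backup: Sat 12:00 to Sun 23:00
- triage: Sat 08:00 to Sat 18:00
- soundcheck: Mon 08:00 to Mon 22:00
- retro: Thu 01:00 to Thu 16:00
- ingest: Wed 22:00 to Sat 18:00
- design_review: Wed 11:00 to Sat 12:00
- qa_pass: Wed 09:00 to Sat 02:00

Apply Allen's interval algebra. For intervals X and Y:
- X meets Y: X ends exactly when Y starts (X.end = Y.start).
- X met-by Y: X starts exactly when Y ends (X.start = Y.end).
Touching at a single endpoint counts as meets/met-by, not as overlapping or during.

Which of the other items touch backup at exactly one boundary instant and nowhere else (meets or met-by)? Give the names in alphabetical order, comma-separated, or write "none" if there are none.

Target backup = [Sat 12:00, Sun 23:00].
design_review [Wed 11:00, Sat 12:00] → meets → yes.
ingest [Wed 22:00, Sat 18:00] → overlaps → no.
qa_pass [Wed 09:00, Sat 02:00] → before → no.
retro [Thu 01:00, Thu 16:00] → before → no.
soundcheck [Mon 08:00, Mon 22:00] → before → no.
triage [Sat 08:00, Sat 18:00] → overlaps → no.
Result: design_review.

design_review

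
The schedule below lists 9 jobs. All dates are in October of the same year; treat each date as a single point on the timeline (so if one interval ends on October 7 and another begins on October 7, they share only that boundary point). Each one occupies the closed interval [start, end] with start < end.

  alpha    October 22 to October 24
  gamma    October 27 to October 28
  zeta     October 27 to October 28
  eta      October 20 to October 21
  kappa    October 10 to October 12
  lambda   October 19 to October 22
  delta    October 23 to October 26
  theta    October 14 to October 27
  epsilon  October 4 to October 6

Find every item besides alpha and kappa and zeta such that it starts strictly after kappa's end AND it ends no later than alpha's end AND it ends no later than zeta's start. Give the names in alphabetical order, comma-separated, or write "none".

eta, lambda

Conditions: its start is strictly after kappa's end (X.start > October 12) AND its end is no later than alpha's end (X.end <= October 24) AND its end is no later than zeta's start (X.end <= October 27).
delta: start October 23 > October 12? ✓; end October 26 <= October 24? ✗; end October 26 <= October 27? ✓ → no.
epsilon: start October 4 > October 12? ✗; end October 6 <= October 24? ✓; end October 6 <= October 27? ✓ → no.
eta: start October 20 > October 12? ✓; end October 21 <= October 24? ✓; end October 21 <= October 27? ✓ → yes.
gamma: start October 27 > October 12? ✓; end October 28 <= October 24? ✗; end October 28 <= October 27? ✗ → no.
lambda: start October 19 > October 12? ✓; end October 22 <= October 24? ✓; end October 22 <= October 27? ✓ → yes.
theta: start October 14 > October 12? ✓; end October 27 <= October 24? ✗; end October 27 <= October 27? ✓ → no.
Result: eta, lambda.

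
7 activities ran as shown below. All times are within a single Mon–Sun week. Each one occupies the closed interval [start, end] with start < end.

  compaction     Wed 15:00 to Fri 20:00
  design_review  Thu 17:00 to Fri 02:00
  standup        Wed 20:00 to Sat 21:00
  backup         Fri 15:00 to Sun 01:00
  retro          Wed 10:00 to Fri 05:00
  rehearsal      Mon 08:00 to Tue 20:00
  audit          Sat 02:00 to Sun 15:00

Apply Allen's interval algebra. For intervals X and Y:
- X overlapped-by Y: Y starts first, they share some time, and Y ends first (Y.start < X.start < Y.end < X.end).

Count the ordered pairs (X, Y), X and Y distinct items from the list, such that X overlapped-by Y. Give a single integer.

7

Checking all 42 ordered pairs for relation 'overlapped-by'; matching pairs in alphabetical order:
(audit, backup): audit overlapped-by backup ✓
(audit, standup): audit overlapped-by standup ✓
(backup, compaction): backup overlapped-by compaction ✓
(backup, standup): backup overlapped-by standup ✓
(compaction, retro): compaction overlapped-by retro ✓
(standup, compaction): standup overlapped-by compaction ✓
(standup, retro): standup overlapped-by retro ✓
Count: 7.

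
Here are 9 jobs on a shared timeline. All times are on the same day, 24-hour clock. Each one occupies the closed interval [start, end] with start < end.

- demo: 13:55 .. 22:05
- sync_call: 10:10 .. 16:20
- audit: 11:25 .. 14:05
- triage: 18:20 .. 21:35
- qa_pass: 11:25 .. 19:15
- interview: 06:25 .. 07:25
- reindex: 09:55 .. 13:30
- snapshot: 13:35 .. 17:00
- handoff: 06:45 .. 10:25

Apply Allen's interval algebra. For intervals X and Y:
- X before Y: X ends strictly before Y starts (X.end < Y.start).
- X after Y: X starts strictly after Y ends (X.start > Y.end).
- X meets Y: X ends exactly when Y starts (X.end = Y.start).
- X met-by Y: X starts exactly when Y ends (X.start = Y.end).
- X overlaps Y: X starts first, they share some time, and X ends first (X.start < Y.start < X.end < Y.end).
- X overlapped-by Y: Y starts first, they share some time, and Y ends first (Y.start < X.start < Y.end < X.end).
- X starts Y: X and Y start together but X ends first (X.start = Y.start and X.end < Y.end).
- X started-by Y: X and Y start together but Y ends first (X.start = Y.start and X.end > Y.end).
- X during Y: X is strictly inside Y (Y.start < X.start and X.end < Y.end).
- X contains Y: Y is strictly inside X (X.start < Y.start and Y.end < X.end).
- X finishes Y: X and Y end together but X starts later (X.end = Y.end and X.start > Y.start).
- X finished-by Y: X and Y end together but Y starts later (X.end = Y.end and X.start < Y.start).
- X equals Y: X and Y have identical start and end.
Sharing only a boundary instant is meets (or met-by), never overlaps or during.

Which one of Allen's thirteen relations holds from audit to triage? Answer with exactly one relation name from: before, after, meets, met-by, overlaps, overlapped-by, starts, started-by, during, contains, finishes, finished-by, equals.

audit = [11:25, 14:05]; triage = [18:20, 21:35].
Compare endpoints: audit.start < triage.start, audit.start < triage.end, audit.end < triage.start, audit.end < triage.end.
That pattern is 'before'.

before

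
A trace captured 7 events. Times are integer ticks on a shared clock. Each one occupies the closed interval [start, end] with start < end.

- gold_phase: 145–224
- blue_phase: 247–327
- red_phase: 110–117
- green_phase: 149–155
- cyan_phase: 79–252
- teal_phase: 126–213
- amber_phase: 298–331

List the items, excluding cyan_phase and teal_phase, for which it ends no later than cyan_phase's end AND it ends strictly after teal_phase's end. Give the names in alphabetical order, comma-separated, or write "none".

gold_phase

Conditions: its end is no later than cyan_phase's end (X.end <= 252) AND its end is strictly after teal_phase's end (X.end > 213).
amber_phase: end 331 <= 252? ✗; end 331 > 213? ✓ → no.
blue_phase: end 327 <= 252? ✗; end 327 > 213? ✓ → no.
gold_phase: end 224 <= 252? ✓; end 224 > 213? ✓ → yes.
green_phase: end 155 <= 252? ✓; end 155 > 213? ✗ → no.
red_phase: end 117 <= 252? ✓; end 117 > 213? ✗ → no.
Result: gold_phase.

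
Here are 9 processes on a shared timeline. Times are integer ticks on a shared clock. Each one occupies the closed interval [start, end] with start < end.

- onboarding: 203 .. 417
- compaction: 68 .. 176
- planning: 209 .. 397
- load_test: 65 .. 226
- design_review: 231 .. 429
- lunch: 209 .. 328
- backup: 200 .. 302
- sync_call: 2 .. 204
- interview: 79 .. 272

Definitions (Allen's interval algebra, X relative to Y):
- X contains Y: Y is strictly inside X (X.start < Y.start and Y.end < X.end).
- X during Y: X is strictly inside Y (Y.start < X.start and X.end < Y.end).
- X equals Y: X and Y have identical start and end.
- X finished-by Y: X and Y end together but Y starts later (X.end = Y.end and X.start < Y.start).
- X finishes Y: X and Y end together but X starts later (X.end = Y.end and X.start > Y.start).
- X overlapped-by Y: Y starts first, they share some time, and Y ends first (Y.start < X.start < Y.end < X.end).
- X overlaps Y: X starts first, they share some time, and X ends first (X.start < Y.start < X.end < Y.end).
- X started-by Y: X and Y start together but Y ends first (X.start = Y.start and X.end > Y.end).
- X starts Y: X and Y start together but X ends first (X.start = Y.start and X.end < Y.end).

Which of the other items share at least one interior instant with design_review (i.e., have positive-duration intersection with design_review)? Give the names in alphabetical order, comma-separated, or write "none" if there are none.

backup, interview, lunch, onboarding, planning

Target design_review = [231, 429].
backup [200, 302] → overlaps → yes.
compaction [68, 176] → before → no.
interview [79, 272] → overlaps → yes.
load_test [65, 226] → before → no.
lunch [209, 328] → overlaps → yes.
onboarding [203, 417] → overlaps → yes.
planning [209, 397] → overlaps → yes.
sync_call [2, 204] → before → no.
Result: backup, interview, lunch, onboarding, planning.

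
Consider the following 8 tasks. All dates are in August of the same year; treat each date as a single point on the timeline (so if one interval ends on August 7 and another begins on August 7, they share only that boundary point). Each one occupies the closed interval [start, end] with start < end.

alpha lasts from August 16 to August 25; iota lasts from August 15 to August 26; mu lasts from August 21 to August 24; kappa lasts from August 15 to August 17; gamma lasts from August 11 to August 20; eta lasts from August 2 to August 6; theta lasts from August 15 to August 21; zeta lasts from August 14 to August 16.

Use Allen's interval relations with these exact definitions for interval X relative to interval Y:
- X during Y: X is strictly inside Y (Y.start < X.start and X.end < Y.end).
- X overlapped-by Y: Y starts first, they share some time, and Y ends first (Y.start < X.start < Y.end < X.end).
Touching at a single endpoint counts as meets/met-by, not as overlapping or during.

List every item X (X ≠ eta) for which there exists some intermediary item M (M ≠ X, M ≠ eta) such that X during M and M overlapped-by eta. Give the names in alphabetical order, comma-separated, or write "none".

none

Target eta = [August 2, August 6].
Intermediaries M with M overlapped-by eta: none.
Union: none.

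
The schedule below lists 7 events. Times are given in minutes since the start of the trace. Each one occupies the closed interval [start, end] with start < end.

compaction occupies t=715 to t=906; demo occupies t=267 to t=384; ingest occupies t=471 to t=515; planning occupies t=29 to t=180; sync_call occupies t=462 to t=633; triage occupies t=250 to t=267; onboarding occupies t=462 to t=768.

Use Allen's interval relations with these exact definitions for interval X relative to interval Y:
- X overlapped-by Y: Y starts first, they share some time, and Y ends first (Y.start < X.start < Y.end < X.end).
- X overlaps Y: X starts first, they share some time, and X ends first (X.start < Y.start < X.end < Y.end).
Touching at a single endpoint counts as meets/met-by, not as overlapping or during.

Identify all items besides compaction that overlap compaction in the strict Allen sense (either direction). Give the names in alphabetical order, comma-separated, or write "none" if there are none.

Target compaction = [t=715, t=906].
demo [t=267, t=384] → before → no.
ingest [t=471, t=515] → before → no.
onboarding [t=462, t=768] → overlaps → yes.
planning [t=29, t=180] → before → no.
sync_call [t=462, t=633] → before → no.
triage [t=250, t=267] → before → no.
Result: onboarding.

onboarding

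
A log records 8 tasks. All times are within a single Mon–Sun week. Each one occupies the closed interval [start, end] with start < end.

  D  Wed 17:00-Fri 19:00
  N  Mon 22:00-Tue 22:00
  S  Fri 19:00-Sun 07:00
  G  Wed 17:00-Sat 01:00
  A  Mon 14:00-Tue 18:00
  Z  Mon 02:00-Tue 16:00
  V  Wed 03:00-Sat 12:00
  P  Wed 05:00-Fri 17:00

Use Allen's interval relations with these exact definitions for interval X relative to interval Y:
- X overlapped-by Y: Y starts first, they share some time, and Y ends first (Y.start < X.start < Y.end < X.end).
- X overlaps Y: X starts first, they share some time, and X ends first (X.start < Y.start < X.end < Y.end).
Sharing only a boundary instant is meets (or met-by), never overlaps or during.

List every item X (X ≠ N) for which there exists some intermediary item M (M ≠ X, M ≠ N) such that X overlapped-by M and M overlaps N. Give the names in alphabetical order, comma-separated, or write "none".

A

Target N = [Mon 22:00, Tue 22:00].
Intermediaries M with M overlaps N: A, Z.
Via A — items with X overlapped-by A: none.
Via Z — items with X overlapped-by Z: A.
Union: A.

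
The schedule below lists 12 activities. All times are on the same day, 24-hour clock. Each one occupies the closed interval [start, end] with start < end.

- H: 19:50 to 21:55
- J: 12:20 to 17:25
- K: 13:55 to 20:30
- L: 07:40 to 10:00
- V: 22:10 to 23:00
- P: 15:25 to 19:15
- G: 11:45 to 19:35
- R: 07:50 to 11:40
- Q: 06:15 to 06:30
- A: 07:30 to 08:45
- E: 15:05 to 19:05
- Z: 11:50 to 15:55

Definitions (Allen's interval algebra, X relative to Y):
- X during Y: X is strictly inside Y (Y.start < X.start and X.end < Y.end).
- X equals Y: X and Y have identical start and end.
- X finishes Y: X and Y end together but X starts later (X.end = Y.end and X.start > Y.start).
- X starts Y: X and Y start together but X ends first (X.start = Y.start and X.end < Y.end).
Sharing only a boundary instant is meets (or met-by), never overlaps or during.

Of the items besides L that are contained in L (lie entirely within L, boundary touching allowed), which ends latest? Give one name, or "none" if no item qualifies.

none

Target L = [07:40, 10:00].
A [07:30, 08:45] → overlaps → excluded.
E [15:05, 19:05] → after → excluded.
G [11:45, 19:35] → after → excluded.
H [19:50, 21:55] → after → excluded.
J [12:20, 17:25] → after → excluded.
K [13:55, 20:30] → after → excluded.
P [15:25, 19:15] → after → excluded.
Q [06:15, 06:30] → before → excluded.
R [07:50, 11:40] → overlapped-by → excluded.
V [22:10, 23:00] → after → excluded.
Z [11:50, 15:55] → after → excluded.
No candidates → none.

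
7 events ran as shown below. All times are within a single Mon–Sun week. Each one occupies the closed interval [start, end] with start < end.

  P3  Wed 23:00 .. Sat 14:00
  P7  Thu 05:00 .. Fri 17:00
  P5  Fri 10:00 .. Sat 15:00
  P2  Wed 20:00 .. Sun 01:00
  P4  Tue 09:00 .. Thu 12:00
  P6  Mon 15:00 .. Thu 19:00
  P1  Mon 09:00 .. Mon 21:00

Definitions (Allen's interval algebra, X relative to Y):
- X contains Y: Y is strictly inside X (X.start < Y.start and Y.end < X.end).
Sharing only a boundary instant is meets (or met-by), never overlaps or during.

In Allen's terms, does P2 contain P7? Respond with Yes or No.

Yes

P2 = [Wed 20:00, Sun 01:00], P7 = [Thu 05:00, Fri 17:00].
Actual relation of P2 to P7: contains.
Asked whether 'contains' holds → Yes.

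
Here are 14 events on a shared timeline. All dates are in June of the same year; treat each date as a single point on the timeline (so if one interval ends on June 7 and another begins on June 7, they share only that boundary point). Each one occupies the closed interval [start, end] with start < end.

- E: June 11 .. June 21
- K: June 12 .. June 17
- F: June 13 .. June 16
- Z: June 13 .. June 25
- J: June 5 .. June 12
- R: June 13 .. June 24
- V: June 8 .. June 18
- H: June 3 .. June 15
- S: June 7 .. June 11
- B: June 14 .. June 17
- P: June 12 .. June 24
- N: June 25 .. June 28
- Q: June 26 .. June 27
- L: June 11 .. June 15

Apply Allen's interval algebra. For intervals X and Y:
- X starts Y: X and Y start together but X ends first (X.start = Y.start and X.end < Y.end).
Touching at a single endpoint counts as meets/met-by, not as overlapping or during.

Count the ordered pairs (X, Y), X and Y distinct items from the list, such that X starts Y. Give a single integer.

Checking all 182 ordered pairs for relation 'starts'; matching pairs in alphabetical order:
(F, R): F starts R ✓
(F, Z): F starts Z ✓
(K, P): K starts P ✓
(L, E): L starts E ✓
(R, Z): R starts Z ✓
Count: 5.

5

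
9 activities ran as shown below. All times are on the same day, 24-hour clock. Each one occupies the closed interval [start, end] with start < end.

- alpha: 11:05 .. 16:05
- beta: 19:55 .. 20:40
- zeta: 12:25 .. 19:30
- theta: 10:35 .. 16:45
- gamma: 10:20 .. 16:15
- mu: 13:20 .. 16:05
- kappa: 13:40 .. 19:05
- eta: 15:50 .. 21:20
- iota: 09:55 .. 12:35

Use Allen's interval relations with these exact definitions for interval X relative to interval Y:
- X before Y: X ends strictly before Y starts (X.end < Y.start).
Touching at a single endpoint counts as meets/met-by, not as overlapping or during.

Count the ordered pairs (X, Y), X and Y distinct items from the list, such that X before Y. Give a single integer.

10

Checking all 72 ordered pairs for relation 'before'; matching pairs in alphabetical order:
(alpha, beta): alpha before beta ✓
(gamma, beta): gamma before beta ✓
(iota, beta): iota before beta ✓
(iota, eta): iota before eta ✓
(iota, kappa): iota before kappa ✓
(iota, mu): iota before mu ✓
(kappa, beta): kappa before beta ✓
(mu, beta): mu before beta ✓
(theta, beta): theta before beta ✓
(zeta, beta): zeta before beta ✓
Count: 10.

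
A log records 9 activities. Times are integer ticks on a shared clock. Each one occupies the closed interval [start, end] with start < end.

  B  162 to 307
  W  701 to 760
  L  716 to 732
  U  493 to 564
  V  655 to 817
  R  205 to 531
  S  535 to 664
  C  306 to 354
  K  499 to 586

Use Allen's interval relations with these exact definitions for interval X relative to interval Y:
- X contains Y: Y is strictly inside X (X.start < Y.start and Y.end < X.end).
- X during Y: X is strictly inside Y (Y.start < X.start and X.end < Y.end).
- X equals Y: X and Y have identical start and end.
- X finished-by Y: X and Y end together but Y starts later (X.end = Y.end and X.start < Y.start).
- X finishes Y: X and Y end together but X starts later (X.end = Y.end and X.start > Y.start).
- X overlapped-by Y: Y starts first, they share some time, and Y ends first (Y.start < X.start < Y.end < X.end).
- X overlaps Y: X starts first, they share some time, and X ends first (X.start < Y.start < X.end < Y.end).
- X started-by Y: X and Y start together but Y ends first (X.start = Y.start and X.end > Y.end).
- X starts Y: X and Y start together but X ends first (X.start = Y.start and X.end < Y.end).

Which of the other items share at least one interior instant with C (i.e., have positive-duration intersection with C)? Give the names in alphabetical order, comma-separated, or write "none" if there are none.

B, R

Target C = [306, 354].
B [162, 307] → overlaps → yes.
K [499, 586] → after → no.
L [716, 732] → after → no.
R [205, 531] → contains → yes.
S [535, 664] → after → no.
U [493, 564] → after → no.
V [655, 817] → after → no.
W [701, 760] → after → no.
Result: B, R.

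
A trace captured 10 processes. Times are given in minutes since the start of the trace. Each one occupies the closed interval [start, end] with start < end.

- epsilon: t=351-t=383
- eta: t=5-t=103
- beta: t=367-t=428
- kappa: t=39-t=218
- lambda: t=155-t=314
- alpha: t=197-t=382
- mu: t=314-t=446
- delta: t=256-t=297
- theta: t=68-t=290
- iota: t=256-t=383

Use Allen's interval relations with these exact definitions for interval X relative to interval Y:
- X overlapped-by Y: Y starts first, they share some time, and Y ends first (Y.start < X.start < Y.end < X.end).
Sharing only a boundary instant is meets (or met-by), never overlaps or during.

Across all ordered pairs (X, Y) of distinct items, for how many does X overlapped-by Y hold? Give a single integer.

Checking all 90 ordered pairs for relation 'overlapped-by'; matching pairs in alphabetical order:
(alpha, kappa): alpha overlapped-by kappa ✓
(alpha, lambda): alpha overlapped-by lambda ✓
(alpha, theta): alpha overlapped-by theta ✓
(beta, alpha): beta overlapped-by alpha ✓
(beta, epsilon): beta overlapped-by epsilon ✓
(beta, iota): beta overlapped-by iota ✓
(delta, theta): delta overlapped-by theta ✓
(epsilon, alpha): epsilon overlapped-by alpha ✓
(iota, alpha): iota overlapped-by alpha ✓
(iota, lambda): iota overlapped-by lambda ✓
(iota, theta): iota overlapped-by theta ✓
(kappa, eta): kappa overlapped-by eta ✓
(lambda, kappa): lambda overlapped-by kappa ✓
(lambda, theta): lambda overlapped-by theta ✓
(mu, alpha): mu overlapped-by alpha ✓
(mu, iota): mu overlapped-by iota ✓
(theta, eta): theta overlapped-by eta ✓
(theta, kappa): theta overlapped-by kappa ✓
Count: 18.

18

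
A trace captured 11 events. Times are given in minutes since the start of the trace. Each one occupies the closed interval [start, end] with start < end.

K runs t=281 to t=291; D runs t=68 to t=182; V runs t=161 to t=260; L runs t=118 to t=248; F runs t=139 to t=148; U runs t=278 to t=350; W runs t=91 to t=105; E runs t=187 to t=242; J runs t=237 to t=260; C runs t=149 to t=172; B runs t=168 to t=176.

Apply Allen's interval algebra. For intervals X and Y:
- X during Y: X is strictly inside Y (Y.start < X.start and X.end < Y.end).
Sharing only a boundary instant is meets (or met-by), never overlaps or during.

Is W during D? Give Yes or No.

W = [t=91, t=105], D = [t=68, t=182].
Actual relation of W to D: during.
Asked whether 'during' holds → Yes.

Yes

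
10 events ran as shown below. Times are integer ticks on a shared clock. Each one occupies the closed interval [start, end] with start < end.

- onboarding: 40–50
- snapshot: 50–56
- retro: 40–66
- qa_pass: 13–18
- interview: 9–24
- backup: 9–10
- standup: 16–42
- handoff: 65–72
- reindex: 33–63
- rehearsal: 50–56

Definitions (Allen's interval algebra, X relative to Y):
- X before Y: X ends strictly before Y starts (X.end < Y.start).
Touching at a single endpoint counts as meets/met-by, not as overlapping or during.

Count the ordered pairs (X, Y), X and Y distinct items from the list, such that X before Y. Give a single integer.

Checking all 90 ordered pairs for relation 'before'; matching pairs in alphabetical order:
(backup, handoff): backup before handoff ✓
(backup, onboarding): backup before onboarding ✓
(backup, qa_pass): backup before qa_pass ✓
(backup, rehearsal): backup before rehearsal ✓
(backup, reindex): backup before reindex ✓
(backup, retro): backup before retro ✓
(backup, snapshot): backup before snapshot ✓
(backup, standup): backup before standup ✓
(interview, handoff): interview before handoff ✓
(interview, onboarding): interview before onboarding ✓
(interview, rehearsal): interview before rehearsal ✓
(interview, reindex): interview before reindex ✓
(interview, retro): interview before retro ✓
(interview, snapshot): interview before snapshot ✓
(onboarding, handoff): onboarding before handoff ✓
(qa_pass, handoff): qa_pass before handoff ✓
(qa_pass, onboarding): qa_pass before onboarding ✓
(qa_pass, rehearsal): qa_pass before rehearsal ✓
(qa_pass, reindex): qa_pass before reindex ✓
(qa_pass, retro): qa_pass before retro ✓
(qa_pass, snapshot): qa_pass before snapshot ✓
(rehearsal, handoff): rehearsal before handoff ✓
(reindex, handoff): reindex before handoff ✓
(snapshot, handoff): snapshot before handoff ✓
... plus 3 further pairs not listed.
Count: 27.

27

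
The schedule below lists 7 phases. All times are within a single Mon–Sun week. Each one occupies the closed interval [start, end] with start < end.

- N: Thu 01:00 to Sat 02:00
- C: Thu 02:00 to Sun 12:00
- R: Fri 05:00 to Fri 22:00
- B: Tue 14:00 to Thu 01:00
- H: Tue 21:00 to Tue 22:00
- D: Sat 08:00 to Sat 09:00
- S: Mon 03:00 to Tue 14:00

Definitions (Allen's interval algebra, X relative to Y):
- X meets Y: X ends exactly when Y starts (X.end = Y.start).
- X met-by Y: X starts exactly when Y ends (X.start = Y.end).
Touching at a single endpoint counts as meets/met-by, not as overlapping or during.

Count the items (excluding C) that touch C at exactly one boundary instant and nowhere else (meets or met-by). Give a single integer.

Target C = [Thu 02:00, Sun 12:00].
B [Tue 14:00, Thu 01:00] → before → no.
D [Sat 08:00, Sat 09:00] → during → no.
H [Tue 21:00, Tue 22:00] → before → no.
N [Thu 01:00, Sat 02:00] → overlaps → no.
R [Fri 05:00, Fri 22:00] → during → no.
S [Mon 03:00, Tue 14:00] → before → no.
Total: 0.

0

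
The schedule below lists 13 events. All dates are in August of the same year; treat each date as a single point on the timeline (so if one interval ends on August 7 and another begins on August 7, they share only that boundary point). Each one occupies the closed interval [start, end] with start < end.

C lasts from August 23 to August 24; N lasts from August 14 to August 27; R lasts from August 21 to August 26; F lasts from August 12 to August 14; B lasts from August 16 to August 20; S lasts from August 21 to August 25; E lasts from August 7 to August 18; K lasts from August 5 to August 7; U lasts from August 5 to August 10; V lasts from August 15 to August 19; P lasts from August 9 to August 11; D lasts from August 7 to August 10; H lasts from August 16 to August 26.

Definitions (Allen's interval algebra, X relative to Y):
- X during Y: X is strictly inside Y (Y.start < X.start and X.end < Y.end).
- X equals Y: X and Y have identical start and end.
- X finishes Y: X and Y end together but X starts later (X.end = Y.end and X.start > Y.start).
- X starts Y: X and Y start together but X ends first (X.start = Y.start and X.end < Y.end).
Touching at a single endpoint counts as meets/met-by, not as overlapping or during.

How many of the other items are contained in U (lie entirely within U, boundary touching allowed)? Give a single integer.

2

Target U = [August 5, August 10].
B [August 16, August 20] → after → no.
C [August 23, August 24] → after → no.
D [August 7, August 10] → finishes → counts.
E [August 7, August 18] → overlapped-by → no.
F [August 12, August 14] → after → no.
H [August 16, August 26] → after → no.
K [August 5, August 7] → starts → counts.
N [August 14, August 27] → after → no.
P [August 9, August 11] → overlapped-by → no.
R [August 21, August 26] → after → no.
S [August 21, August 25] → after → no.
V [August 15, August 19] → after → no.
Total: 2.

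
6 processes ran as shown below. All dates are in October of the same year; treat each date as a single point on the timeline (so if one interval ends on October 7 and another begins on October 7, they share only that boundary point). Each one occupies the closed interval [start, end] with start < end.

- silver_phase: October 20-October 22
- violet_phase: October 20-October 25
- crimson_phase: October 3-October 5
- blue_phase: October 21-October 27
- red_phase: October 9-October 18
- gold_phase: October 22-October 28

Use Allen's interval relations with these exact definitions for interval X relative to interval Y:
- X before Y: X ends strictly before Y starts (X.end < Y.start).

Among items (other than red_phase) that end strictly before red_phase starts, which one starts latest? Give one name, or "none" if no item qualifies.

crimson_phase

Target red_phase = [October 9, October 18].
blue_phase [October 21, October 27] → after → excluded.
crimson_phase [October 3, October 5] → before → candidate.
gold_phase [October 22, October 28] → after → excluded.
silver_phase [October 20, October 22] → after → excluded.
violet_phase [October 20, October 25] → after → excluded.
Among candidates, latest start is October 3 → crimson_phase.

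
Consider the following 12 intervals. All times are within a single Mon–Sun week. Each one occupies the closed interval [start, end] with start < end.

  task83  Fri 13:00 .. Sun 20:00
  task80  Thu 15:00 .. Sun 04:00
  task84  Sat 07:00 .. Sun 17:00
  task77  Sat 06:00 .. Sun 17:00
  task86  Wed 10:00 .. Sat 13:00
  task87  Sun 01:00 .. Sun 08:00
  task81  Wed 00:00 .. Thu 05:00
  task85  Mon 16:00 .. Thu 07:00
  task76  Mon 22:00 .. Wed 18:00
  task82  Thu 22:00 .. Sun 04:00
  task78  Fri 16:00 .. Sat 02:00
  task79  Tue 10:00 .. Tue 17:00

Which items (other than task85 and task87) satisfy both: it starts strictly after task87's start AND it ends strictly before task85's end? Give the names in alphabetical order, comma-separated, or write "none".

none

Conditions: its start is strictly after task87's start (X.start > Sun 01:00) AND its end is strictly before task85's end (X.end < Thu 07:00).
task76: start Mon 22:00 > Sun 01:00? ✗; end Wed 18:00 < Thu 07:00? ✓ → no.
task77: start Sat 06:00 > Sun 01:00? ✗; end Sun 17:00 < Thu 07:00? ✗ → no.
task78: start Fri 16:00 > Sun 01:00? ✗; end Sat 02:00 < Thu 07:00? ✗ → no.
task79: start Tue 10:00 > Sun 01:00? ✗; end Tue 17:00 < Thu 07:00? ✓ → no.
task80: start Thu 15:00 > Sun 01:00? ✗; end Sun 04:00 < Thu 07:00? ✗ → no.
task81: start Wed 00:00 > Sun 01:00? ✗; end Thu 05:00 < Thu 07:00? ✓ → no.
task82: start Thu 22:00 > Sun 01:00? ✗; end Sun 04:00 < Thu 07:00? ✗ → no.
task83: start Fri 13:00 > Sun 01:00? ✗; end Sun 20:00 < Thu 07:00? ✗ → no.
task84: start Sat 07:00 > Sun 01:00? ✗; end Sun 17:00 < Thu 07:00? ✗ → no.
task86: start Wed 10:00 > Sun 01:00? ✗; end Sat 13:00 < Thu 07:00? ✗ → no.
Result: none.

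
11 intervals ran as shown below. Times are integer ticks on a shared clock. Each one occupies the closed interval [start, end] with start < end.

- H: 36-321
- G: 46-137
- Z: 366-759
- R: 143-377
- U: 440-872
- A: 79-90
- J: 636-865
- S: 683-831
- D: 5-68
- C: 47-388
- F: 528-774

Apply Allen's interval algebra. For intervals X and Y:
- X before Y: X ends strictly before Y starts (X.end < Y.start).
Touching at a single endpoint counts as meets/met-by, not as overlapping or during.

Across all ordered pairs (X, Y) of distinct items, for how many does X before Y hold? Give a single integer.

Checking all 110 ordered pairs for relation 'before'; matching pairs in alphabetical order:
(A, F): A before F ✓
(A, J): A before J ✓
(A, R): A before R ✓
(A, S): A before S ✓
(A, U): A before U ✓
(A, Z): A before Z ✓
(C, F): C before F ✓
(C, J): C before J ✓
(C, S): C before S ✓
(C, U): C before U ✓
(D, A): D before A ✓
(D, F): D before F ✓
(D, J): D before J ✓
(D, R): D before R ✓
(D, S): D before S ✓
(D, U): D before U ✓
(D, Z): D before Z ✓
(G, F): G before F ✓
(G, J): G before J ✓
(G, R): G before R ✓
(G, S): G before S ✓
(G, U): G before U ✓
(G, Z): G before Z ✓
(H, F): H before F ✓
... plus 8 further pairs not listed.
Count: 32.

32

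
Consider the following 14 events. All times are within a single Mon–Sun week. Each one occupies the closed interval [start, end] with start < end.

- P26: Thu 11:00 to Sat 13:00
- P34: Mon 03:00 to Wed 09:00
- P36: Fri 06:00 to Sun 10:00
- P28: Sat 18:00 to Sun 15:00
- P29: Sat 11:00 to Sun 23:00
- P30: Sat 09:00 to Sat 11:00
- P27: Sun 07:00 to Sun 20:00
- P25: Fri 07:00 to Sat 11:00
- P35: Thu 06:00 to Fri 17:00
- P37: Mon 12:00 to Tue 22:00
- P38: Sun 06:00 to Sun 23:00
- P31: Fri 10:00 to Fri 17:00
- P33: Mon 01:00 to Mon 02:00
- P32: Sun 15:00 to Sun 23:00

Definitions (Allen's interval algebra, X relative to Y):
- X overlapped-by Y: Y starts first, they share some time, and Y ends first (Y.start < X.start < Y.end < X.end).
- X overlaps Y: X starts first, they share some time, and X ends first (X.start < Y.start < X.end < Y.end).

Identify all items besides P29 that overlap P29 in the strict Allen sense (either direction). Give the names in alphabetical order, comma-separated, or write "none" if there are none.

Target P29 = [Sat 11:00, Sun 23:00].
P25 [Fri 07:00, Sat 11:00] → meets → no.
P26 [Thu 11:00, Sat 13:00] → overlaps → yes.
P27 [Sun 07:00, Sun 20:00] → during → no.
P28 [Sat 18:00, Sun 15:00] → during → no.
P30 [Sat 09:00, Sat 11:00] → meets → no.
P31 [Fri 10:00, Fri 17:00] → before → no.
P32 [Sun 15:00, Sun 23:00] → finishes → no.
P33 [Mon 01:00, Mon 02:00] → before → no.
P34 [Mon 03:00, Wed 09:00] → before → no.
P35 [Thu 06:00, Fri 17:00] → before → no.
P36 [Fri 06:00, Sun 10:00] → overlaps → yes.
P37 [Mon 12:00, Tue 22:00] → before → no.
P38 [Sun 06:00, Sun 23:00] → finishes → no.
Result: P26, P36.

P26, P36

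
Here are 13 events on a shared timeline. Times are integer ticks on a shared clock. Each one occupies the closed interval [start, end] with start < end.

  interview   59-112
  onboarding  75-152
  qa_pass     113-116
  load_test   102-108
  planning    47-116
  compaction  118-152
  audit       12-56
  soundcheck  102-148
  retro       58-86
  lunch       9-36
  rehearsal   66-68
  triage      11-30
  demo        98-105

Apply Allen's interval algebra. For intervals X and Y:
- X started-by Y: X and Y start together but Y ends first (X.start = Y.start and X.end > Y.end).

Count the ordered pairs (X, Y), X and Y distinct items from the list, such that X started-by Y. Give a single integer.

1

Checking all 156 ordered pairs for relation 'started-by'; matching pairs in alphabetical order:
(soundcheck, load_test): soundcheck started-by load_test ✓
Count: 1.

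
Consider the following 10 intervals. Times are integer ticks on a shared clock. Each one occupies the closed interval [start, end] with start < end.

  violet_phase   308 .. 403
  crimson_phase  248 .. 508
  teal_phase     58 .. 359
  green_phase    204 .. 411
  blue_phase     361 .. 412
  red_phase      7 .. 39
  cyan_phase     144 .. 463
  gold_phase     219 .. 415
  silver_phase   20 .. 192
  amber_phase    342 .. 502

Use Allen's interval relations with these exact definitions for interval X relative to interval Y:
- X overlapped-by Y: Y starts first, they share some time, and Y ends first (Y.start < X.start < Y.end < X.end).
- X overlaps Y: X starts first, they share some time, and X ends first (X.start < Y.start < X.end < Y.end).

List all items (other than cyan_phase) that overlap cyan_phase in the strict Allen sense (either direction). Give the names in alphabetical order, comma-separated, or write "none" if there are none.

amber_phase, crimson_phase, silver_phase, teal_phase

Target cyan_phase = [144, 463].
amber_phase [342, 502] → overlapped-by → yes.
blue_phase [361, 412] → during → no.
crimson_phase [248, 508] → overlapped-by → yes.
gold_phase [219, 415] → during → no.
green_phase [204, 411] → during → no.
red_phase [7, 39] → before → no.
silver_phase [20, 192] → overlaps → yes.
teal_phase [58, 359] → overlaps → yes.
violet_phase [308, 403] → during → no.
Result: amber_phase, crimson_phase, silver_phase, teal_phase.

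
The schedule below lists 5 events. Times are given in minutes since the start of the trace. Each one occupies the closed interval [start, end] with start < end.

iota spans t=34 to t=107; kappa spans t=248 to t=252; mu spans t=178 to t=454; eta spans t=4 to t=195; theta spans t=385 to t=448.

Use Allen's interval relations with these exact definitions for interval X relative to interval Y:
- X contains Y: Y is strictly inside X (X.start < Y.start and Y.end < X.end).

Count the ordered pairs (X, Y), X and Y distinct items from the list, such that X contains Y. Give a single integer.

Checking all 20 ordered pairs for relation 'contains'; matching pairs in alphabetical order:
(eta, iota): eta contains iota ✓
(mu, kappa): mu contains kappa ✓
(mu, theta): mu contains theta ✓
Count: 3.

3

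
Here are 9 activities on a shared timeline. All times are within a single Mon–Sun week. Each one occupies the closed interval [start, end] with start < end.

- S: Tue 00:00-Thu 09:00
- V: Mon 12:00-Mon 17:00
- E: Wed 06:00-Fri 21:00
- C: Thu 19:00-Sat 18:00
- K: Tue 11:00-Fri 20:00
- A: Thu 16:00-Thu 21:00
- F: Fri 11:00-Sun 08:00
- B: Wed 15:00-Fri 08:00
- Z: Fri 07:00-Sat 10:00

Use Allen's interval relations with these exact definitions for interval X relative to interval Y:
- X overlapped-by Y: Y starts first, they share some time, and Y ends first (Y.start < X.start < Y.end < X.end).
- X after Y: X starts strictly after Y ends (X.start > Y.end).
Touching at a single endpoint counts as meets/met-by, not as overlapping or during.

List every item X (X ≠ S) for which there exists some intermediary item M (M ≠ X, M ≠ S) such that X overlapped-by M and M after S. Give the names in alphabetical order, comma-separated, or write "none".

C, F

Target S = [Tue 00:00, Thu 09:00].
Intermediaries M with M after S: A, C, F, Z.
Via A — items with X overlapped-by A: C.
Via C — items with X overlapped-by C: F.
Via F — items with X overlapped-by F: none.
Via Z — items with X overlapped-by Z: F.
Union: C, F.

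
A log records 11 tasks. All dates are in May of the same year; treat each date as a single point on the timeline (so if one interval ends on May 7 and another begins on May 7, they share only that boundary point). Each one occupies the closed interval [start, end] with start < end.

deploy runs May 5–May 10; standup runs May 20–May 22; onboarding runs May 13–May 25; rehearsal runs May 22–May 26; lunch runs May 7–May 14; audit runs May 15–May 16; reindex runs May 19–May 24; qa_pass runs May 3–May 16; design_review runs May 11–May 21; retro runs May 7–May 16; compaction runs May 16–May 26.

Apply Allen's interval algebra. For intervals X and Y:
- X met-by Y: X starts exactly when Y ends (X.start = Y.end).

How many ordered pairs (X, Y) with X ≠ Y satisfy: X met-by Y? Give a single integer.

Checking all 110 ordered pairs for relation 'met-by'; matching pairs in alphabetical order:
(compaction, audit): compaction met-by audit ✓
(compaction, qa_pass): compaction met-by qa_pass ✓
(compaction, retro): compaction met-by retro ✓
(rehearsal, standup): rehearsal met-by standup ✓
Count: 4.

4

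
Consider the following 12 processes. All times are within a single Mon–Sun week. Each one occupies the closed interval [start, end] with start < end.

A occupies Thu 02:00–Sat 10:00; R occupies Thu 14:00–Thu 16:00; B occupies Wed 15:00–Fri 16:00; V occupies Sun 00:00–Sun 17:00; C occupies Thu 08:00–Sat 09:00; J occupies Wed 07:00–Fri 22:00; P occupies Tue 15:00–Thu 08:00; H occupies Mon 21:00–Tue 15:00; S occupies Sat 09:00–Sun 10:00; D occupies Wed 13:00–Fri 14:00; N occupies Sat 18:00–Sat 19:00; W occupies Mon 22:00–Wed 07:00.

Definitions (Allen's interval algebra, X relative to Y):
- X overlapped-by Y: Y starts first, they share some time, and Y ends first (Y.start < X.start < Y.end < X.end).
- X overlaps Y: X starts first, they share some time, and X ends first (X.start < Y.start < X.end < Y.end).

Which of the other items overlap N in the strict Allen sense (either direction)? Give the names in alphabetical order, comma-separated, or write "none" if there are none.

Target N = [Sat 18:00, Sat 19:00].
A [Thu 02:00, Sat 10:00] → before → no.
B [Wed 15:00, Fri 16:00] → before → no.
C [Thu 08:00, Sat 09:00] → before → no.
D [Wed 13:00, Fri 14:00] → before → no.
H [Mon 21:00, Tue 15:00] → before → no.
J [Wed 07:00, Fri 22:00] → before → no.
P [Tue 15:00, Thu 08:00] → before → no.
R [Thu 14:00, Thu 16:00] → before → no.
S [Sat 09:00, Sun 10:00] → contains → no.
V [Sun 00:00, Sun 17:00] → after → no.
W [Mon 22:00, Wed 07:00] → before → no.
Result: none.

none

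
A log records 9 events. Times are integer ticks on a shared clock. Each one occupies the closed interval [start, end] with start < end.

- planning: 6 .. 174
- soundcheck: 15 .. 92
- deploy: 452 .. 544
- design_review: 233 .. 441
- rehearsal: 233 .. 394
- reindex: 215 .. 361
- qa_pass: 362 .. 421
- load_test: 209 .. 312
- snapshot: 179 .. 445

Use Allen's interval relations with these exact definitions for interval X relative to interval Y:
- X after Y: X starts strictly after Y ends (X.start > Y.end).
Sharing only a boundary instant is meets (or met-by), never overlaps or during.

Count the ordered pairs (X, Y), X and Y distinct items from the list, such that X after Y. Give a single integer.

22

Checking all 72 ordered pairs for relation 'after'; matching pairs in alphabetical order:
(deploy, design_review): deploy after design_review ✓
(deploy, load_test): deploy after load_test ✓
(deploy, planning): deploy after planning ✓
(deploy, qa_pass): deploy after qa_pass ✓
(deploy, rehearsal): deploy after rehearsal ✓
(deploy, reindex): deploy after reindex ✓
(deploy, snapshot): deploy after snapshot ✓
(deploy, soundcheck): deploy after soundcheck ✓
(design_review, planning): design_review after planning ✓
(design_review, soundcheck): design_review after soundcheck ✓
(load_test, planning): load_test after planning ✓
(load_test, soundcheck): load_test after soundcheck ✓
(qa_pass, load_test): qa_pass after load_test ✓
(qa_pass, planning): qa_pass after planning ✓
(qa_pass, reindex): qa_pass after reindex ✓
(qa_pass, soundcheck): qa_pass after soundcheck ✓
(rehearsal, planning): rehearsal after planning ✓
(rehearsal, soundcheck): rehearsal after soundcheck ✓
(reindex, planning): reindex after planning ✓
(reindex, soundcheck): reindex after soundcheck ✓
(snapshot, planning): snapshot after planning ✓
(snapshot, soundcheck): snapshot after soundcheck ✓
Count: 22.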